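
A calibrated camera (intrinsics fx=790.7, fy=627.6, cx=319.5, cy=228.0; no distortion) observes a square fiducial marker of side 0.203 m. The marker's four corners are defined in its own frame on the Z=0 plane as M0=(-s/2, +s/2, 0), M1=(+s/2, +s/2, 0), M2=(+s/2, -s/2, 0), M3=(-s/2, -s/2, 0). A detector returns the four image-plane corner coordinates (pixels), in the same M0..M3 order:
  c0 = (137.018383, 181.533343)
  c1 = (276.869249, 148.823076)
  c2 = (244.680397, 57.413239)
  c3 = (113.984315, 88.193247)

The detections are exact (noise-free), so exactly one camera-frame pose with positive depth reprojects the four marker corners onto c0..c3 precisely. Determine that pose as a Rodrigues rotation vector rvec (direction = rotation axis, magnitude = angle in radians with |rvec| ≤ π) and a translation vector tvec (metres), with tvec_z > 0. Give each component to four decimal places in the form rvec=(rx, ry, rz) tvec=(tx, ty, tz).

Intrinsics K: fx=790.7, fy=627.6, cx=319.5, cy=228.0
Marker side s = 0.203 m; corners in marker frame (Z=0):
  M0 = (-0.1015, +0.1015, 0)
  M1 = (+0.1015, +0.1015, 0)
  M2 = (+0.1015, -0.1015, 0)
  M3 = (-0.1015, -0.1015, 0)
Detected image corners:
  c0 = (137.018383, 181.533343) px
  c1 = (276.869249, 148.823076) px
  c2 = (244.680397, 57.413239) px
  c3 = (113.984315, 88.193247) px
Planar DLT: solve 8×8 A·h = b for H (H[2,2]=1):
  H  [+663.51450 +72.03232 +192.59941]
  H  [-157.51358 +415.64923 +117.45574]
  H  [-0.01087 -0.33116 +1.00000]
B = K⁻¹H; ‖b₁‖=0.879035, ‖b₂‖=0.879035; λ = 2/(‖b₁‖+‖b₂‖) = 1.137612, sign → tz>0 ⇒ λ=+1.137612
r₁ = λ·B[:,0] = (+0.95962,-0.28102,-0.01237); r₂ = λ·B[:,1] = (+0.25586,+0.89028,-0.37673)
r₃ = r₁×r₂ = (+0.11688,+0.35836,+0.92624); SVD([r₁ r₂ r₃]) → R = UVᵀ:
  R  [+0.95962 +0.25586 +0.11688]
  R  [-0.28102 +0.89028 +0.35836]
  R  [-0.01237 -0.37673 +0.92624]
t = (-0.18258, -0.20038, +1.13761) m
tr R = 2.776145; θ = arccos((tr R − 1)/2) = 0.477661 rad = 27.368°
axis k = ((R−Rᵀ)₃₂, (R−Rᵀ)₁₃, (R−Rᵀ)₂₁) / (2 sinθ) = (-0.799527, +0.140574, -0.583949)
rvec = θ·k = (-0.381903, +0.067147, -0.278929)

rvec=(-0.3819, 0.0671, -0.2789) tvec=(-0.1826, -0.2004, 1.1376)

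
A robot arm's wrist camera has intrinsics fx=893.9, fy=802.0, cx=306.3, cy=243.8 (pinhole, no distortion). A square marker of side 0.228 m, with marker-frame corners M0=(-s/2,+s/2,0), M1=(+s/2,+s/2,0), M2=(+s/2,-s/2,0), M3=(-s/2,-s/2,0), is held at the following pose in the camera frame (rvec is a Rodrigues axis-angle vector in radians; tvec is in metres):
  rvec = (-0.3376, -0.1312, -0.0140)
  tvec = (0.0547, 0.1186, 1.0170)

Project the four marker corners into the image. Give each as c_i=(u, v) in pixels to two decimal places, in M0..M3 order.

c0=(256.01, 431.07) c1=(460.72, 426.97) c2=(443.10, 252.78) c3=(252.67, 251.59)

Intrinsics K: fx=893.9, fy=802.0, cx=306.3, cy=243.8
Marker side s = 0.228 m; corners in marker frame (Z=0):
  M0 = (-0.1140, +0.1140, 0)
  M1 = (+0.1140, +0.1140, 0)
  M2 = (+0.1140, -0.1140, 0)
  M3 = (-0.1140, -0.1140, 0)
rvec = (-0.3376, -0.1312, -0.0140), |rvec| = θ = 0.36247 rad = 20.768°
Rodrigues: sinθ=0.35458, 1−cosθ=0.06498; R = I + sinθ·[k]× + (1−cosθ)·[k]×²:
    [+0.99139 +0.03560 -0.12601]
    [+0.00821 +0.94354 +0.33116]
    [+0.13068 -0.32935 +0.93512]
t = (0.0547, 0.1186, 1.0170) m
M0: Pc = R·M0+t = (-0.05426, +0.22523, +0.96456); u = 893.9·(-0.05426)/0.96456 + 306.3 = 256.0147, v = 802.0·(+0.22523)/0.96456 + 243.8 = 431.0698
M1: Pc = R·M1+t = (+0.17178, +0.22710, +0.99435); u = 893.9·(+0.17178)/0.99435 + 306.3 = 460.7236, v = 802.0·(+0.22710)/0.99435 + 243.8 = 426.9680
M2: Pc = R·M2+t = (+0.16366, +0.01197, +1.06944); u = 893.9·(+0.16366)/1.06944 + 306.3 = 443.0961, v = 802.0·(+0.01197)/1.06944 + 243.8 = 252.7786
M3: Pc = R·M3+t = (-0.06238, +0.01010, +1.03965); u = 893.9·(-0.06238)/1.03965 + 306.3 = 252.6676, v = 802.0·(+0.01010)/1.03965 + 243.8 = 251.5919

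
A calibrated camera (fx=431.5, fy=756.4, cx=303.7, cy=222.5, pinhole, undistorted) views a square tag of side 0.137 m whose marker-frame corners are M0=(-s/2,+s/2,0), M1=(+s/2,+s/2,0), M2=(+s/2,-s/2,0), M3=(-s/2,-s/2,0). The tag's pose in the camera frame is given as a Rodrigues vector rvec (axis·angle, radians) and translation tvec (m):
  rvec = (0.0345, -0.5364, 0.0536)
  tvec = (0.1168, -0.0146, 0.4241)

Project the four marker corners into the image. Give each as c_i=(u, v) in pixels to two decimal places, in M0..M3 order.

Intrinsics K: fx=431.5, fy=756.4, cx=303.7, cy=222.5
Marker side s = 0.137 m; corners in marker frame (Z=0):
  M0 = (-0.0685, +0.0685, 0)
  M1 = (+0.0685, +0.0685, 0)
  M2 = (+0.0685, -0.0685, 0)
  M3 = (-0.0685, -0.0685, 0)
rvec = (0.0345, -0.5364, 0.0536), |rvec| = θ = 0.54017 rad = 30.950°
Rodrigues: sinθ=0.51429, 1−cosθ=0.14238; R = I + sinθ·[k]× + (1−cosθ)·[k]×²:
    [+0.85820 -0.06006 -0.50979]
    [+0.04200 +0.99802 -0.04688]
    [+0.51159 +0.01882 +0.85902]
t = (0.1168, -0.0146, 0.4241) m
M0: Pc = R·M0+t = (+0.05390, +0.05089, +0.39034); u = 431.5·(+0.05390)/0.39034 + 303.7 = 363.2819, v = 756.4·(+0.05089)/0.39034 + 222.5 = 321.1077
M1: Pc = R·M1+t = (+0.17147, +0.05664, +0.46043); u = 431.5·(+0.17147)/0.46043 + 303.7 = 464.3973, v = 756.4·(+0.05664)/0.46043 + 222.5 = 315.5503
M2: Pc = R·M2+t = (+0.17970, -0.08009, +0.45786); u = 431.5·(+0.17970)/0.45786 + 303.7 = 473.0569, v = 756.4·(-0.08009)/0.45786 + 222.5 = 90.1920
M3: Pc = R·M3+t = (+0.06213, -0.08584, +0.38777); u = 431.5·(+0.06213)/0.38777 + 303.7 = 372.8344, v = 756.4·(-0.08584)/0.38777 + 222.5 = 55.0532

c0=(363.28, 321.11) c1=(464.40, 315.55) c2=(473.06, 90.19) c3=(372.83, 55.05)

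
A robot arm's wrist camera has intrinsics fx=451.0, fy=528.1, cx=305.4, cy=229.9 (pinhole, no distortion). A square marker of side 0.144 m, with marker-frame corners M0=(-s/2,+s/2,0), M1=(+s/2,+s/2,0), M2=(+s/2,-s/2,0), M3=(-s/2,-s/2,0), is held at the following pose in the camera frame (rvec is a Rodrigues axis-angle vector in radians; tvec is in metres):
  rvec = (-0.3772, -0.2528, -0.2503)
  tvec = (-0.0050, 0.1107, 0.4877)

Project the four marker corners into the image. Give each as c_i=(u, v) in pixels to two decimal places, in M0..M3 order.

c0=(252.53, 455.50) c1=(382.75, 405.99) c2=(340.96, 261.70) c3=(219.81, 294.24)

Intrinsics K: fx=451.0, fy=528.1, cx=305.4, cy=229.9
Marker side s = 0.144 m; corners in marker frame (Z=0):
  M0 = (-0.0720, +0.0720, 0)
  M1 = (+0.0720, +0.0720, 0)
  M2 = (+0.0720, -0.0720, 0)
  M3 = (-0.0720, -0.0720, 0)
rvec = (-0.3772, -0.2528, -0.2503), |rvec| = θ = 0.51850 rad = 29.708°
Rodrigues: sinθ=0.49557, 1−cosθ=0.13143; R = I + sinθ·[k]× + (1−cosθ)·[k]×²:
    [+0.93813 +0.28585 -0.19547]
    [-0.19262 +0.89981 +0.39146]
    [+0.28778 -0.32959 +0.89920]
t = (-0.0050, 0.1107, 0.4877) m
M0: Pc = R·M0+t = (-0.05196, +0.18935, +0.44325); u = 451.0·(-0.05196)/0.44325 + 305.4 = 252.5278, v = 528.1·(+0.18935)/0.44325 + 229.9 = 455.5026
M1: Pc = R·M1+t = (+0.08313, +0.16162, +0.48469); u = 451.0·(+0.08313)/0.48469 + 305.4 = 382.7486, v = 528.1·(+0.16162)/0.48469 + 229.9 = 405.9930
M2: Pc = R·M2+t = (+0.04196, +0.03205, +0.53215); u = 451.0·(+0.04196)/0.53215 + 305.4 = 340.9643, v = 528.1·(+0.03205)/0.53215 + 229.9 = 261.7014
M3: Pc = R·M3+t = (-0.09313, +0.05978, +0.49071); u = 451.0·(-0.09313)/0.49071 + 305.4 = 219.8096, v = 528.1·(+0.05978)/0.49071 + 229.9 = 294.2371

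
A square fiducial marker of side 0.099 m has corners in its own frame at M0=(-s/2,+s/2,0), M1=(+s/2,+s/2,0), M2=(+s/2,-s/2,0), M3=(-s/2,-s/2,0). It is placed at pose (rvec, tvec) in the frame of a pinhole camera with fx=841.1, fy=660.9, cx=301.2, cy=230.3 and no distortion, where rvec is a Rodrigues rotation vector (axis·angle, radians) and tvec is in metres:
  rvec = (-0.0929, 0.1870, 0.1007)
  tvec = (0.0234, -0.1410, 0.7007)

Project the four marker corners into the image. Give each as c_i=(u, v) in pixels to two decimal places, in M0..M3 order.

c0=(265.03, 139.99) c1=(382.50, 146.20) c2=(394.52, 53.98) c3=(278.09, 50.27)

Intrinsics K: fx=841.1, fy=660.9, cx=301.2, cy=230.3
Marker side s = 0.099 m; corners in marker frame (Z=0):
  M0 = (-0.0495, +0.0495, 0)
  M1 = (+0.0495, +0.0495, 0)
  M2 = (+0.0495, -0.0495, 0)
  M3 = (-0.0495, -0.0495, 0)
rvec = (-0.0929, 0.1870, 0.1007), |rvec| = θ = 0.23182 rad = 13.282°
Rodrigues: sinθ=0.22975, 1−cosθ=0.02675; R = I + sinθ·[k]× + (1−cosθ)·[k]×²:
    [+0.97755 -0.10845 +0.18067]
    [+0.09115 +0.99066 +0.10144]
    [-0.18999 -0.08270 +0.97830]
t = (0.0234, -0.1410, 0.7007) m
M0: Pc = R·M0+t = (-0.03036, -0.09647, +0.70601); u = 841.1·(-0.03036)/0.70601 + 301.2 = 265.0348, v = 660.9·(-0.09647)/0.70601 + 230.3 = 139.9897
M1: Pc = R·M1+t = (+0.06642, -0.08745, +0.68720); u = 841.1·(+0.06642)/0.68720 + 301.2 = 382.4951, v = 660.9·(-0.08745)/0.68720 + 230.3 = 146.1967
M2: Pc = R·M2+t = (+0.07716, -0.18553, +0.69539); u = 841.1·(+0.07716)/0.69539 + 301.2 = 394.5240, v = 660.9·(-0.18553)/0.69539 + 230.3 = 53.9761
M3: Pc = R·M3+t = (-0.01962, -0.19455, +0.71420); u = 841.1·(-0.01962)/0.71420 + 301.2 = 278.0934, v = 660.9·(-0.19455)/0.71420 + 230.3 = 50.2689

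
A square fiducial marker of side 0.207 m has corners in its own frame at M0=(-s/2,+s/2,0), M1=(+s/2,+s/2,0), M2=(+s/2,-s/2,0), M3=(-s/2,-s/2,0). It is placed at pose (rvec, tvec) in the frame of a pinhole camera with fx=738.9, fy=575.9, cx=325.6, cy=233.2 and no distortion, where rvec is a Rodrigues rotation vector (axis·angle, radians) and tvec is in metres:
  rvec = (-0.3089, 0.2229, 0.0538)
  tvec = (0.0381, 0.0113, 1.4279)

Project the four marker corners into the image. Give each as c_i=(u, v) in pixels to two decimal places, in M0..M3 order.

c0=(288.33, 276.92) c1=(395.49, 280.01) c2=(401.73, 198.99) c3=(298.79, 198.58)

Intrinsics K: fx=738.9, fy=575.9, cx=325.6, cy=233.2
Marker side s = 0.207 m; corners in marker frame (Z=0):
  M0 = (-0.1035, +0.1035, 0)
  M1 = (+0.1035, +0.1035, 0)
  M2 = (+0.1035, -0.1035, 0)
  M3 = (-0.1035, -0.1035, 0)
rvec = (-0.3089, 0.2229, 0.0538), |rvec| = θ = 0.38471 rad = 22.042°
Rodrigues: sinθ=0.37529, 1−cosθ=0.07309; R = I + sinθ·[k]× + (1−cosθ)·[k]×²:
    [+0.97403 -0.08649 +0.20923]
    [+0.01848 +0.95145 +0.30726]
    [-0.22565 -0.29541 +0.92834]
t = (0.0381, 0.0113, 1.4279) m
M0: Pc = R·M0+t = (-0.07166, +0.10786, +1.42068); u = 738.9·(-0.07166)/1.42068 + 325.6 = 288.3274, v = 575.9·(+0.10786)/1.42068 + 233.2 = 276.9240
M1: Pc = R·M1+t = (+0.12996, +0.11169, +1.37397); u = 738.9·(+0.12996)/1.37397 + 325.6 = 395.4911, v = 575.9·(+0.11169)/1.37397 + 233.2 = 280.0137
M2: Pc = R·M2+t = (+0.14786, -0.08526, +1.43512); u = 738.9·(+0.14786)/1.43512 + 325.6 = 401.7306, v = 575.9·(-0.08526)/1.43512 + 233.2 = 198.9851
M3: Pc = R·M3+t = (-0.05376, -0.08909, +1.48183); u = 738.9·(-0.05376)/1.48183 + 325.6 = 298.7926, v = 575.9·(-0.08909)/1.48183 + 233.2 = 198.5771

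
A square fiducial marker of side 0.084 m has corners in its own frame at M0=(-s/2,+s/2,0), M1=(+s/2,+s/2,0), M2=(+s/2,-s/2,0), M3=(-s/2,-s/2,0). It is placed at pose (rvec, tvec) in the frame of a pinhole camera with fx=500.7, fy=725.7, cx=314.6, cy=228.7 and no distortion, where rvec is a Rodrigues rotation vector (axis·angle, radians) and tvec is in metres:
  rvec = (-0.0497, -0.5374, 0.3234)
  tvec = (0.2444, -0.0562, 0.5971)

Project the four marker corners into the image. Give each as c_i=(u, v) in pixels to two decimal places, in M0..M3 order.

c0=(488.48, 191.04) c1=(532.28, 224.99) c2=(547.99, 132.33) c3=(506.13, 92.40)

Intrinsics K: fx=500.7, fy=725.7, cx=314.6, cy=228.7
Marker side s = 0.084 m; corners in marker frame (Z=0):
  M0 = (-0.0420, +0.0420, 0)
  M1 = (+0.0420, +0.0420, 0)
  M2 = (+0.0420, -0.0420, 0)
  M3 = (-0.0420, -0.0420, 0)
rvec = (-0.0497, -0.5374, 0.3234), |rvec| = θ = 0.62917 rad = 36.049°
Rodrigues: sinθ=0.58847, 1−cosθ=0.19148; R = I + sinθ·[k]× + (1−cosθ)·[k]×²:
    [+0.80971 -0.28956 -0.51041]
    [+0.31540 +0.94821 -0.03758]
    [+0.49486 -0.13055 +0.85911]
t = (0.2444, -0.0562, 0.5971) m
M0: Pc = R·M0+t = (+0.19823, -0.02962, +0.57083); u = 500.7·(+0.19823)/0.57083 + 314.6 = 488.4760, v = 725.7·(-0.02962)/0.57083 + 228.7 = 191.0417
M1: Pc = R·M1+t = (+0.26625, -0.00313, +0.61240); u = 500.7·(+0.26625)/0.61240 + 314.6 = 532.2833, v = 725.7·(-0.00313)/0.61240 + 228.7 = 224.9931
M2: Pc = R·M2+t = (+0.29057, -0.08278, +0.62337); u = 500.7·(+0.29057)/0.62337 + 314.6 = 547.9906, v = 725.7·(-0.08278)/0.62337 + 228.7 = 132.3330
M3: Pc = R·M3+t = (+0.22255, -0.10927, +0.58180); u = 500.7·(+0.22255)/0.58180 + 314.6 = 506.1312, v = 725.7·(-0.10927)/0.58180 + 228.7 = 92.4011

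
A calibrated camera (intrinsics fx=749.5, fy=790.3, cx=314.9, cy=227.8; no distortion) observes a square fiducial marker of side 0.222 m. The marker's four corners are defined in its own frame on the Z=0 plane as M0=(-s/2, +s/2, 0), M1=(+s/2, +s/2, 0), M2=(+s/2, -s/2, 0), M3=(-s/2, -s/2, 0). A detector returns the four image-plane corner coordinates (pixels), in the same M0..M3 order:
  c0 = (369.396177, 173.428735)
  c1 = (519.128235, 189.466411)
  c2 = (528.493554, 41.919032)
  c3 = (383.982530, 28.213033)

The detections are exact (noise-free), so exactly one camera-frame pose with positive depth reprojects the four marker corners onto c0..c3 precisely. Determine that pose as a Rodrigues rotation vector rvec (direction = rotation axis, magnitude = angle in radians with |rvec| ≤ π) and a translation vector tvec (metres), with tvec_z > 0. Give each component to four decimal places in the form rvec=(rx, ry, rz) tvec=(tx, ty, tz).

rvec=(-0.1912, 0.0524, 0.1115) tvec=(0.2046, -0.1738, 1.1356)

Intrinsics K: fx=749.5, fy=790.3, cx=314.9, cy=227.8
Marker side s = 0.222 m; corners in marker frame (Z=0):
  M0 = (-0.1110, +0.1110, 0)
  M1 = (+0.1110, +0.1110, 0)
  M2 = (+0.1110, -0.1110, 0)
  M3 = (-0.1110, -0.1110, 0)
Detected image corners:
  c0 = (369.396177, 173.428735) px
  c1 = (519.128235, 189.466411) px
  c2 = (528.493554, 41.919032) px
  c3 = (383.982530, 28.213033) px
Planar DLT: solve 8×8 A·h = b for H (H[2,2]=1):
  H  [+637.70655 -128.00979 +449.90981]
  H  [+60.93437 +641.55363 +106.87626]
  H  [-0.05506 -0.16434 +1.00000]
B = K⁻¹H; ‖b₁‖=0.880628, ‖b₂‖=0.880628; λ = 2/(‖b₁‖+‖b₂‖) = 1.135554, sign → tz>0 ⇒ λ=+1.135554
r₁ = λ·B[:,0] = (+0.99244,+0.10557,-0.06252); r₂ = λ·B[:,1] = (-0.11554,+0.97562,-0.18661)
r₃ = r₁×r₂ = (+0.04129,+0.19243,+0.98044); SVD([r₁ r₂ r₃]) → R = UVᵀ:
  R  [+0.99244 -0.11554 +0.04129]
  R  [+0.10557 +0.97562 +0.19243]
  R  [-0.06252 -0.18661 +0.98044]
t = (+0.20455, -0.17375, +1.13555) m
tr R = 2.948502; θ = arccos((tr R − 1)/2) = 0.227421 rad = 13.030°
axis k = ((R−Rᵀ)₃₂, (R−Rᵀ)₁₃, (R−Rᵀ)₂₁) / (2 sinθ) = (-0.840570, +0.230212, +0.490351)
rvec = θ·k = (-0.191164, +0.052355, +0.111516)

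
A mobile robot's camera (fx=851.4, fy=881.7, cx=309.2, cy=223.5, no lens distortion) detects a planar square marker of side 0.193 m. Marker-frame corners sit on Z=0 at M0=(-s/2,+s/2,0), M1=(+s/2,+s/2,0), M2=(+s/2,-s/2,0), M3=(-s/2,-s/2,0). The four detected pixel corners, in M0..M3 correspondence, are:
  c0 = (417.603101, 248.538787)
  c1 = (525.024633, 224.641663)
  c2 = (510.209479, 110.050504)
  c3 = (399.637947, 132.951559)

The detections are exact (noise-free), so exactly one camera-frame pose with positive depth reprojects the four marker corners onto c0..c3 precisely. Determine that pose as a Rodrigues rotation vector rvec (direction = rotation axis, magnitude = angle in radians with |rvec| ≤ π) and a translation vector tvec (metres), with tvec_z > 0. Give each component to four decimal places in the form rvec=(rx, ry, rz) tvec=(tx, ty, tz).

Intrinsics K: fx=851.4, fy=881.7, cx=309.2, cy=223.5
Marker side s = 0.193 m; corners in marker frame (Z=0):
  M0 = (-0.0965, +0.0965, 0)
  M1 = (+0.0965, +0.0965, 0)
  M2 = (+0.0965, -0.0965, 0)
  M3 = (-0.0965, -0.0965, 0)
Detected image corners:
  c0 = (417.603101, 248.538787) px
  c1 = (525.024633, 224.641663) px
  c2 = (510.209479, 110.050504) px
  c3 = (399.637947, 132.951559) px
Planar DLT: solve 8×8 A·h = b for H (H[2,2]=1):
  H  [+598.47231 +149.12586 +463.61272]
  H  [-108.19335 +621.14245 +179.73367]
  H  [+0.07305 +0.13876 +1.00000]
B = K⁻¹H; ‖b₁‖=0.694834, ‖b₂‖=0.694834; λ = 2/(‖b₁‖+‖b₂‖) = 1.439192, sign → tz>0 ⇒ λ=+1.439192
r₁ = λ·B[:,0] = (+0.97346,-0.20325,+0.10514); r₂ = λ·B[:,1] = (+0.17956,+0.96327,+0.19970)
r₃ = r₁×r₂ = (-0.14187,-0.17552,+0.97420); SVD([r₁ r₂ r₃]) → R = UVᵀ:
  R  [+0.97346 +0.17956 -0.14187]
  R  [-0.20325 +0.96327 -0.17552]
  R  [+0.10514 +0.19970 +0.97420]
t = (+0.26102, -0.07144, +1.43919) m
tr R = 2.910931; θ = arccos((tr R − 1)/2) = 0.299563 rad = 17.164°
axis k = ((R−Rᵀ)₃₂, (R−Rᵀ)₁₃, (R−Rᵀ)₂₁) / (2 sinθ) = (+0.635736, -0.418507, -0.648608)
rvec = θ·k = (+0.190443, -0.125369, -0.194299)

rvec=(0.1904, -0.1254, -0.1943) tvec=(0.2610, -0.0714, 1.4392)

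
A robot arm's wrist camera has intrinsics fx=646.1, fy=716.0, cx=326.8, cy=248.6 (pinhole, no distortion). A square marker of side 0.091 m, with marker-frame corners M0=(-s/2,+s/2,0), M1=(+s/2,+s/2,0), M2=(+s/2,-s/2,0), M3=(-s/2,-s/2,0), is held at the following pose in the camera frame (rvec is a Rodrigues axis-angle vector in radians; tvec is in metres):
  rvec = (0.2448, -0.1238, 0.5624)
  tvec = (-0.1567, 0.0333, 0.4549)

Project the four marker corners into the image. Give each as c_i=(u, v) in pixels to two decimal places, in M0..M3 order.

c0=(15.42, 322.85) c1=(130.93, 390.86) c2=(193.28, 279.12) c3=(75.45, 204.10)

Intrinsics K: fx=646.1, fy=716.0, cx=326.8, cy=248.6
Marker side s = 0.091 m; corners in marker frame (Z=0):
  M0 = (-0.0455, +0.0455, 0)
  M1 = (+0.0455, +0.0455, 0)
  M2 = (+0.0455, -0.0455, 0)
  M3 = (-0.0455, -0.0455, 0)
rvec = (0.2448, -0.1238, 0.5624), |rvec| = θ = 0.62574 rad = 35.852°
Rodrigues: sinθ=0.58570, 1−cosθ=0.18947; R = I + sinθ·[k]× + (1−cosθ)·[k]×²:
    [+0.83953 -0.54108 -0.04926]
    [+0.51175 +0.81795 -0.26283]
    [+0.18250 +0.19544 +0.96359]
t = (-0.1567, 0.0333, 0.4549) m
M0: Pc = R·M0+t = (-0.21952, +0.04723, +0.45549); u = 646.1·(-0.21952)/0.45549 + 326.8 = 15.4197, v = 716.0·(+0.04723)/0.45549 + 248.6 = 322.8460
M1: Pc = R·M1+t = (-0.14312, +0.09380, +0.47210); u = 646.1·(-0.14312)/0.47210 + 326.8 = 130.9289, v = 716.0·(+0.09380)/0.47210 + 248.6 = 390.8624
M2: Pc = R·M2+t = (-0.09388, +0.01937, +0.45431); u = 646.1·(-0.09388)/0.45431 + 326.8 = 193.2848, v = 716.0·(+0.01937)/0.45431 + 248.6 = 279.1239
M3: Pc = R·M3+t = (-0.17028, -0.02720, +0.43770); u = 646.1·(-0.17028)/0.43770 + 326.8 = 75.4480, v = 716.0·(-0.02720)/0.43770 + 248.6 = 204.1042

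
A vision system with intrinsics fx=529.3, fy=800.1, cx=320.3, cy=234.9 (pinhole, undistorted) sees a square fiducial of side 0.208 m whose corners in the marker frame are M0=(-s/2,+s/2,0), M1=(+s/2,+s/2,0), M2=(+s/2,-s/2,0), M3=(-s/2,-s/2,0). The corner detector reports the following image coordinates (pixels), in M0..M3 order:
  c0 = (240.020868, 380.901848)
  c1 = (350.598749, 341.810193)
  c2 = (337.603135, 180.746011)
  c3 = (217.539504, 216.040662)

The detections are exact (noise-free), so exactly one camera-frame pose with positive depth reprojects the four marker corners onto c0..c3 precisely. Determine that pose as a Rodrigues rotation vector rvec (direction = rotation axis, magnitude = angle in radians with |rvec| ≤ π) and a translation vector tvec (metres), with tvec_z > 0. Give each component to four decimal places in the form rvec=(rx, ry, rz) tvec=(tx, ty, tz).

rvec=(0.3329, -0.2163, -0.1682) tvec=(-0.0570, 0.0556, 0.9320)

Intrinsics K: fx=529.3, fy=800.1, cx=320.3, cy=234.9
Marker side s = 0.208 m; corners in marker frame (Z=0):
  M0 = (-0.1040, +0.1040, 0)
  M1 = (+0.1040, +0.1040, 0)
  M2 = (+0.1040, -0.1040, 0)
  M3 = (-0.1040, -0.1040, 0)
Detected image corners:
  c0 = (240.020868, 380.901848) px
  c1 = (350.598749, 341.810193) px
  c2 = (337.603135, 180.746011) px
  c3 = (217.539504, 216.040662) px
Planar DLT: solve 8×8 A·h = b for H (H[2,2]=1):
  H  [+609.53472 +189.48320 +287.94945]
  H  [-124.46863 +885.55518 +282.59316]
  H  [+0.19541 +0.36540 +1.00000]
B = K⁻¹H; ‖b₁‖=1.072990, ‖b₂‖=1.072990; λ = 2/(‖b₁‖+‖b₂‖) = 0.931975, sign → tz>0 ⇒ λ=+0.931975
r₁ = λ·B[:,0] = (+0.96304,-0.19845,+0.18212); r₂ = λ·B[:,1] = (+0.12756,+0.93154,+0.34054)
r₃ = r₁×r₂ = (-0.23723,-0.30473,+0.92242); SVD([r₁ r₂ r₃]) → R = UVᵀ:
  R  [+0.96304 +0.12756 -0.23723]
  R  [-0.19845 +0.93154 -0.30473]
  R  [+0.18212 +0.34054 +0.92242]
t = (-0.05696, +0.05555, +0.93198) m
tr R = 2.816999; θ = arccos((tr R − 1)/2) = 0.431118 rad = 24.701°
axis k = ((R−Rᵀ)₃₂, (R−Rᵀ)₁₃, (R−Rᵀ)₂₁) / (2 sinθ) = (+0.772064, -0.501757, -0.390073)
rvec = θ·k = (+0.332850, -0.216316, -0.168167)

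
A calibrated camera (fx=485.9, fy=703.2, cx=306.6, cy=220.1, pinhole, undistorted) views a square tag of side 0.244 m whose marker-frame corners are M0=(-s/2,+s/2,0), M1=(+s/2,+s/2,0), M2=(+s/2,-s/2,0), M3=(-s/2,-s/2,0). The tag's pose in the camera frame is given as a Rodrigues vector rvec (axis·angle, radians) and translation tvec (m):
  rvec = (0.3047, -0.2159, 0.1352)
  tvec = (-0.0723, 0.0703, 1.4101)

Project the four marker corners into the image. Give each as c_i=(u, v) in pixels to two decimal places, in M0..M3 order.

Intrinsics K: fx=485.9, fy=703.2, cx=306.6, cy=220.1
Marker side s = 0.244 m; corners in marker frame (Z=0):
  M0 = (-0.1220, +0.1220, 0)
  M1 = (+0.1220, +0.1220, 0)
  M2 = (+0.1220, -0.1220, 0)
  M3 = (-0.1220, -0.1220, 0)
rvec = (0.3047, -0.2159, 0.1352), |rvec| = θ = 0.39716 rad = 22.755°
Rodrigues: sinθ=0.38680, 1−cosθ=0.07784; R = I + sinθ·[k]× + (1−cosθ)·[k]×²:
    [+0.96798 -0.16414 -0.18994]
    [+0.09921 +0.94517 -0.31116]
    [+0.23060 +0.28235 +0.93118]
t = (-0.0723, 0.0703, 1.4101) m
M0: Pc = R·M0+t = (-0.21042, +0.17351, +1.41641); u = 485.9·(-0.21042)/1.41641 + 306.6 = 234.4162, v = 703.2·(+0.17351)/1.41641 + 220.1 = 306.2399
M1: Pc = R·M1+t = (+0.02577, +0.19771, +1.47268); u = 485.9·(+0.02577)/1.47268 + 306.6 = 315.1022, v = 703.2·(+0.19771)/1.47268 + 220.1 = 314.5079
M2: Pc = R·M2+t = (+0.06582, -0.03291, +1.40379); u = 485.9·(+0.06582)/1.40379 + 306.6 = 329.3819, v = 703.2·(-0.03291)/1.40379 + 220.1 = 203.6161
M3: Pc = R·M3+t = (-0.17037, -0.05711, +1.34752); u = 485.9·(-0.17037)/1.34752 + 306.6 = 245.1670, v = 703.2·(-0.05711)/1.34752 + 220.1 = 190.2952

c0=(234.42, 306.24) c1=(315.10, 314.51) c2=(329.38, 203.62) c3=(245.17, 190.30)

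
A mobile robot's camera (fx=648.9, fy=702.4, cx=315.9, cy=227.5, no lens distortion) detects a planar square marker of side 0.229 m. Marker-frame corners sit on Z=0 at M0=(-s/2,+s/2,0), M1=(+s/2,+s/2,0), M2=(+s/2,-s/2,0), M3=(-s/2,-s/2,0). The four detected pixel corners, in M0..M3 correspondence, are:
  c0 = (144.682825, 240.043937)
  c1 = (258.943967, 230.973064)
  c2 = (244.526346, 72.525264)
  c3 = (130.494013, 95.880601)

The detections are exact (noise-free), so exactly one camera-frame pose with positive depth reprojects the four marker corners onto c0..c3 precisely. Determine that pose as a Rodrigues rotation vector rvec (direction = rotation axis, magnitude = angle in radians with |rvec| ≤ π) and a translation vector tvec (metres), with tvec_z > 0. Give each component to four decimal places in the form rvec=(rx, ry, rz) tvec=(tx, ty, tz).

Intrinsics K: fx=648.9, fy=702.4, cx=315.9, cy=227.5
Marker side s = 0.229 m; corners in marker frame (Z=0):
  M0 = (-0.1145, +0.1145, 0)
  M1 = (+0.1145, +0.1145, 0)
  M2 = (+0.1145, -0.1145, 0)
  M3 = (-0.1145, -0.1145, 0)
Detected image corners:
  c0 = (144.682825, 240.043937) px
  c1 = (258.943967, 230.973064) px
  c2 = (244.526346, 72.525264) px
  c3 = (130.494013, 95.880601) px
Planar DLT: solve 8×8 A·h = b for H (H[2,2]=1):
  H  [+419.09119 +70.67752 +192.03201]
  H  [-135.82567 +666.03477 +160.60090]
  H  [-0.40773 +0.04234 +1.00000]
B = K⁻¹H; ‖b₁‖=0.939632, ‖b₂‖=0.939632; λ = 2/(‖b₁‖+‖b₂‖) = 1.064246, sign → tz>0 ⇒ λ=+1.064246
r₁ = λ·B[:,0] = (+0.89858,-0.06525,-0.43392); r₂ = λ·B[:,1] = (+0.09398,+0.99455,+0.04506)
r₃ = r₁×r₂ = (+0.42862,-0.08127,+0.89982); SVD([r₁ r₂ r₃]) → R = UVᵀ:
  R  [+0.89858 +0.09398 +0.42862]
  R  [-0.06525 +0.99455 -0.08127]
  R  [-0.43392 +0.04506 +0.89982]
t = (-0.20315, -0.10136, +1.06425) m
tr R = 2.792963; θ = arccos((tr R − 1)/2) = 0.459033 rad = 26.301°
axis k = ((R−Rᵀ)₃₂, (R−Rᵀ)₁₃, (R−Rᵀ)₂₁) / (2 sinθ) = (+0.142553, +0.973339, -0.179692)
rvec = θ·k = (+0.065436, +0.446795, -0.082485)

rvec=(0.0654, 0.4468, -0.0825) tvec=(-0.2032, -0.1014, 1.0642)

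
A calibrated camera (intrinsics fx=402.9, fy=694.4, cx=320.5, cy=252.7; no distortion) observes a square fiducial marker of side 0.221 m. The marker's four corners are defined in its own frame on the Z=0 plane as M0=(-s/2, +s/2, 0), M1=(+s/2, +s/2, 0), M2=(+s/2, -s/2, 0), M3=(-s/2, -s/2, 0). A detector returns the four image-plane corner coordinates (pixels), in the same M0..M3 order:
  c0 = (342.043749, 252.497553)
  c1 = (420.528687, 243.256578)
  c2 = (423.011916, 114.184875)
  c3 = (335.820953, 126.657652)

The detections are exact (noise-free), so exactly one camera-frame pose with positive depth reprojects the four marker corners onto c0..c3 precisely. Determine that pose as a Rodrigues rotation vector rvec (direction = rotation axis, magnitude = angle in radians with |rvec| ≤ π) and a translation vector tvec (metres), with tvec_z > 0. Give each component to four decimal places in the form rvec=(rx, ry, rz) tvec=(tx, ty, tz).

Intrinsics K: fx=402.9, fy=694.4, cx=320.5, cy=252.7
Marker side s = 0.221 m; corners in marker frame (Z=0):
  M0 = (-0.1105, +0.1105, 0)
  M1 = (+0.1105, +0.1105, 0)
  M2 = (+0.1105, -0.1105, 0)
  M3 = (-0.1105, -0.1105, 0)
Detected image corners:
  c0 = (342.043749, 252.497553) px
  c1 = (420.528687, 243.256578) px
  c2 = (423.011916, 114.184875) px
  c3 = (335.820953, 126.657652) px
Planar DLT: solve 8×8 A·h = b for H (H[2,2]=1):
  H  [+345.61592 +190.13477 +380.06156]
  H  [-62.38298 +664.54372 +187.55419]
  H  [-0.07408 +0.47722 +1.00000]
B = K⁻¹H; ‖b₁‖=0.921888, ‖b₂‖=0.921888; λ = 2/(‖b₁‖+‖b₂‖) = 1.084730, sign → tz>0 ⇒ λ=+1.084730
r₁ = λ·B[:,0] = (+0.99443,-0.06821,-0.08036); r₂ = λ·B[:,1] = (+0.10011,+0.84971,+0.51766)
r₃ = r₁×r₂ = (+0.03298,-0.52282,+0.85180); SVD([r₁ r₂ r₃]) → R = UVᵀ:
  R  [+0.99443 +0.10011 +0.03298]
  R  [-0.06821 +0.84971 -0.52282]
  R  [-0.08036 +0.51766 +0.85180]
t = (+0.16036, -0.10177, +1.08473) m
tr R = 2.695943; θ = arccos((tr R − 1)/2) = 0.558650 rad = 32.008°
axis k = ((R−Rᵀ)₃₂, (R−Rᵀ)₁₃, (R−Rᵀ)₂₁) / (2 sinθ) = (+0.981509, +0.106913, -0.158777)
rvec = θ·k = (+0.548320, +0.059727, -0.088701)

rvec=(0.5483, 0.0597, -0.0887) tvec=(0.1604, -0.1018, 1.0847)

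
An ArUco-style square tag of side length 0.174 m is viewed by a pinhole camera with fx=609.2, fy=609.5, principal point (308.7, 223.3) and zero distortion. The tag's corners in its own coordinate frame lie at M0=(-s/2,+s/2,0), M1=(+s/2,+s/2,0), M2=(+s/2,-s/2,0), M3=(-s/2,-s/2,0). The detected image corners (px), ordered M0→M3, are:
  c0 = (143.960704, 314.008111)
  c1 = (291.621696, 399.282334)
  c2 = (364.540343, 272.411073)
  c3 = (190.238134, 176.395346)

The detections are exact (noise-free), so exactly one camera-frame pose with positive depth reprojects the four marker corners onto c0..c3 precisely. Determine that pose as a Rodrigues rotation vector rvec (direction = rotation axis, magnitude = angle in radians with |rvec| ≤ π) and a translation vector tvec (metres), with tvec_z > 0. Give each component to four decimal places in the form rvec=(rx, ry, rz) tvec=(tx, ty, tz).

rvec=(0.5092, 0.2165, 0.4654) tvec=(-0.0607, 0.0676, 0.5736)

Intrinsics K: fx=609.2, fy=609.5, cx=308.7, cy=223.3
Marker side s = 0.174 m; corners in marker frame (Z=0):
  M0 = (-0.0870, +0.0870, 0)
  M1 = (+0.0870, +0.0870, 0)
  M2 = (+0.0870, -0.0870, 0)
  M3 = (-0.0870, -0.0870, 0)
Detected image corners:
  c0 = (143.960704, 314.008111) px
  c1 = (291.621696, 399.282334) px
  c2 = (364.540343, 272.411073) px
  c3 = (190.238134, 176.395346) px
Planar DLT: solve 8×8 A·h = b for H (H[2,2]=1):
  H  [+882.65475 -119.58346 +244.23224]
  H  [+475.64544 +1020.84658 +295.09885]
  H  [-0.14765 +0.89644 +1.00000]
B = K⁻¹H; ‖b₁‖=1.743501, ‖b₂‖=1.743501; λ = 2/(‖b₁‖+‖b₂‖) = 0.573559, sign → tz>0 ⇒ λ=+0.573559
r₁ = λ·B[:,0] = (+0.87393,+0.47862,-0.08468); r₂ = λ·B[:,1] = (-0.37313,+0.77228,+0.51416)
r₃ = r₁×r₂ = (+0.31149,-0.41774,+0.85350); SVD([r₁ r₂ r₃]) → R = UVᵀ:
  R  [+0.87393 -0.37313 +0.31149]
  R  [+0.47862 +0.77228 -0.41774]
  R  [-0.08468 +0.51416 +0.85350]
t = (-0.06070, +0.06756, +0.57356) m
tr R = 2.499706; θ = arccos((tr R − 1)/2) = 0.722957 rad = 41.422°
axis k = ((R−Rᵀ)₃₂, (R−Rᵀ)₁₃, (R−Rᵀ)₂₁) / (2 sinθ) = (+0.704276, +0.299405, +0.643701)
rvec = θ·k = (+0.509161, +0.216457, +0.465368)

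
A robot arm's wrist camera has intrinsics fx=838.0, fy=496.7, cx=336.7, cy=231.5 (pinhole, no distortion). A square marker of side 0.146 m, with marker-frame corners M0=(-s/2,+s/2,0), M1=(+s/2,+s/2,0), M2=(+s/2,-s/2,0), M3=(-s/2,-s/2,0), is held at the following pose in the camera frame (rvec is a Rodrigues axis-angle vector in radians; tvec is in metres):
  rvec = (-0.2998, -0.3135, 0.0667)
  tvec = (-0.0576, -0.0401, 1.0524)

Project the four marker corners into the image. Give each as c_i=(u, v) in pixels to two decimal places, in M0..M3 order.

Intrinsics K: fx=838.0, fy=496.7, cx=336.7, cy=231.5
Marker side s = 0.146 m; corners in marker frame (Z=0):
  M0 = (-0.0730, +0.0730, 0)
  M1 = (+0.0730, +0.0730, 0)
  M2 = (+0.0730, -0.0730, 0)
  M3 = (-0.0730, -0.0730, 0)
rvec = (-0.2998, -0.3135, 0.0667), |rvec| = θ = 0.43887 rad = 25.146°
Rodrigues: sinθ=0.42492, 1−cosθ=0.09477; R = I + sinθ·[k]× + (1−cosθ)·[k]×²:
    [+0.94945 -0.01834 -0.31337]
    [+0.11082 +0.95359 +0.27998]
    [+0.29369 -0.30056 +0.90742]
t = (-0.0576, -0.0401, 1.0524) m
M0: Pc = R·M0+t = (-0.12825, +0.02142, +1.00902); u = 838.0·(-0.12825)/1.00902 + 336.7 = 230.1884, v = 496.7·(+0.02142)/1.00902 + 231.5 = 242.0451
M1: Pc = R·M1+t = (+0.01037, +0.03760, +1.05190); u = 838.0·(+0.01037)/1.05190 + 336.7 = 344.9626, v = 496.7·(+0.03760)/1.05190 + 231.5 = 249.2554
M2: Pc = R·M2+t = (+0.01305, -0.10162, +1.09578); u = 838.0·(+0.01305)/1.09578 + 336.7 = 346.6789, v = 496.7·(-0.10162)/1.09578 + 231.5 = 185.4364
M3: Pc = R·M3+t = (-0.12557, -0.11780, +1.05290); u = 838.0·(-0.12557)/1.05290 + 336.7 = 236.7580, v = 496.7·(-0.11780)/1.05290 + 231.5 = 175.9276

c0=(230.19, 242.05) c1=(344.96, 249.26) c2=(346.68, 185.44) c3=(236.76, 175.93)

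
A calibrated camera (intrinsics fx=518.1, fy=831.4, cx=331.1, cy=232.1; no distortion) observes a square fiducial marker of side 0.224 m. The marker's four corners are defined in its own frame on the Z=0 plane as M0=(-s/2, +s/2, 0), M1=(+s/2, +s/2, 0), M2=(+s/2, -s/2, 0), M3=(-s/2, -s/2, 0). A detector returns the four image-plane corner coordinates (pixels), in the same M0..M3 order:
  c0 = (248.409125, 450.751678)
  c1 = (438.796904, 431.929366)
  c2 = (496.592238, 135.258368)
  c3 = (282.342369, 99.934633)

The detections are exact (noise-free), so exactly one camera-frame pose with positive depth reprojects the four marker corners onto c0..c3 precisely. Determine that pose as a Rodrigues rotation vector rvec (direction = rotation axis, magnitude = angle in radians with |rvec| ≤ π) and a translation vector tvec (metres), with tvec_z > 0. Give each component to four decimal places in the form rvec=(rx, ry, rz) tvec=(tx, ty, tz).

Intrinsics K: fx=518.1, fy=831.4, cx=331.1, cy=232.1
Marker side s = 0.224 m; corners in marker frame (Z=0):
  M0 = (-0.1120, +0.1120, 0)
  M1 = (+0.1120, +0.1120, 0)
  M2 = (+0.1120, -0.1120, 0)
  M3 = (-0.1120, -0.1120, 0)
Detected image corners:
  c0 = (248.409125, 450.751678) px
  c1 = (438.796904, 431.929366) px
  c2 = (496.592238, 135.258368) px
  c3 = (282.342369, 99.934633) px
Planar DLT: solve 8×8 A·h = b for H (H[2,2]=1):
  H  [+1166.29330 +44.46689 +373.01803]
  H  [+231.20697 +1628.75233 +292.34736]
  H  [+0.72902 +0.69179 +1.00000]
B = K⁻¹H; ‖b₁‖=1.929764, ‖b₂‖=1.929764; λ = 2/(‖b₁‖+‖b₂‖) = 0.518198, sign → tz>0 ⇒ λ=+0.518198
r₁ = λ·B[:,0] = (+0.92509,+0.03864,+0.37778); r₂ = λ·B[:,1] = (-0.18462,+0.91510,+0.35849)
r₃ = r₁×r₂ = (-0.33185,-0.40138,+0.85368); SVD([r₁ r₂ r₃]) → R = UVᵀ:
  R  [+0.92509 -0.18462 -0.33185]
  R  [+0.03864 +0.91510 -0.40138]
  R  [+0.37778 +0.35849 +0.85368]
t = (+0.04193, +0.03755, +0.51820) m
tr R = 2.693868; θ = arccos((tr R − 1)/2) = 0.560604 rad = 32.120°
axis k = ((R−Rᵀ)₃₂, (R−Rᵀ)₁₃, (R−Rᵀ)₂₁) / (2 sinθ) = (+0.714565, -0.667320, +0.209956)
rvec = θ·k = (+0.400588, -0.374102, +0.117702)

rvec=(0.4006, -0.3741, 0.1177) tvec=(0.0419, 0.0376, 0.5182)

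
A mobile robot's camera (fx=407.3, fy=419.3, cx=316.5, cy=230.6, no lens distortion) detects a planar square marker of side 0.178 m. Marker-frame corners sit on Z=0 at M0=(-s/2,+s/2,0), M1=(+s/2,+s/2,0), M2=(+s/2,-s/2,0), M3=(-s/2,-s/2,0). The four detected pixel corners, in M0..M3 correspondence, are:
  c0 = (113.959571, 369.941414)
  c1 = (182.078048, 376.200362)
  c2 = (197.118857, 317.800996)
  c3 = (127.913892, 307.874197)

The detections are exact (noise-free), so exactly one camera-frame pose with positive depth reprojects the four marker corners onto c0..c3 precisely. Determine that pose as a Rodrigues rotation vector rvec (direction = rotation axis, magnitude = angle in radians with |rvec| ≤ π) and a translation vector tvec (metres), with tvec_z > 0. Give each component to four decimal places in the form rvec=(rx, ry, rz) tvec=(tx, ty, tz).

Intrinsics K: fx=407.3, fy=419.3, cx=316.5, cy=230.6
Marker side s = 0.178 m; corners in marker frame (Z=0):
  M0 = (-0.0890, +0.0890, 0)
  M1 = (+0.0890, +0.0890, 0)
  M2 = (+0.0890, -0.0890, 0)
  M3 = (-0.0890, -0.0890, 0)
Detected image corners:
  c0 = (113.959571, 369.941414) px
  c1 = (182.078048, 376.200362) px
  c2 = (197.118857, 317.800996) px
  c3 = (127.913892, 307.874197) px
Planar DLT: solve 8×8 A·h = b for H (H[2,2]=1):
  H  [+435.54603 -57.20601 +156.14746]
  H  [+155.42719 +391.83087 +343.48984]
  H  [+0.32105 +0.15669 +1.00000]
B = K⁻¹H; ‖b₁‖=0.901634, ‖b₂‖=0.901634; λ = 2/(‖b₁‖+‖b₂‖) = 1.109097, sign → tz>0 ⇒ λ=+1.109097
r₁ = λ·B[:,0] = (+0.90932,+0.21529,+0.35608); r₂ = λ·B[:,1] = (-0.29081,+0.94087,+0.17378)
r₃ = r₁×r₂ = (-0.29761,-0.26157,+0.91816); SVD([r₁ r₂ r₃]) → R = UVᵀ:
  R  [+0.90932 -0.29081 -0.29761]
  R  [+0.21529 +0.94087 -0.26157]
  R  [+0.35608 +0.17378 +0.91816]
t = (-0.43665, +0.29861, +1.10910) m
tr R = 2.768340; θ = arccos((tr R − 1)/2) = 0.486082 rad = 27.850°
axis k = ((R−Rᵀ)₃₂, (R−Rᵀ)₁₃, (R−Rᵀ)₂₁) / (2 sinθ) = (+0.465950, -0.699624, +0.541679)
rvec = θ·k = (+0.226490, -0.340075, +0.263301)

rvec=(0.2265, -0.3401, 0.2633) tvec=(-0.4366, 0.2986, 1.1091)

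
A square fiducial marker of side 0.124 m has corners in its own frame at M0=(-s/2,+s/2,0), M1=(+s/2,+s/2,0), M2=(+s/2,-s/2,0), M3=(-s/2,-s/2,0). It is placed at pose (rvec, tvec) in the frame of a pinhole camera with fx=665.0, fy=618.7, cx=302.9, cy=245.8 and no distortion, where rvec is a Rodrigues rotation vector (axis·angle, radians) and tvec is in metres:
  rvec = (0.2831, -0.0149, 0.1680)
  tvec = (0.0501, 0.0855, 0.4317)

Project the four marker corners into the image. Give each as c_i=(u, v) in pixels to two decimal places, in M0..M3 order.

Intrinsics K: fx=665.0, fy=618.7, cx=302.9, cy=245.8
Marker side s = 0.124 m; corners in marker frame (Z=0):
  M0 = (-0.0620, +0.0620, 0)
  M1 = (+0.0620, +0.0620, 0)
  M2 = (+0.0620, -0.0620, 0)
  M3 = (-0.0620, -0.0620, 0)
rvec = (0.2831, -0.0149, 0.1680), |rvec| = θ = 0.32953 rad = 18.881°
Rodrigues: sinθ=0.32360, 1−cosθ=0.05381; R = I + sinθ·[k]× + (1−cosθ)·[k]×²:
    [+0.98591 -0.16707 +0.00893]
    [+0.16289 +0.94630 -0.27924]
    [+0.03820 +0.27676 +0.96018]
t = (0.0501, 0.0855, 0.4317) m
M0: Pc = R·M0+t = (-0.02138, +0.13407, +0.44649); u = 665.0·(-0.02138)/0.44649 + 302.9 = 271.0505, v = 618.7·(+0.13407)/0.44649 + 245.8 = 431.5826
M1: Pc = R·M1+t = (+0.10087, +0.15427, +0.45123); u = 665.0·(+0.10087)/0.45123 + 302.9 = 451.5550, v = 618.7·(+0.15427)/0.45123 + 245.8 = 457.3267
M2: Pc = R·M2+t = (+0.12158, +0.03693, +0.41691); u = 665.0·(+0.12158)/0.41691 + 302.9 = 496.8357, v = 618.7·(+0.03693)/0.41691 + 245.8 = 300.6019
M3: Pc = R·M3+t = (-0.00067, +0.01673, +0.41217); u = 665.0·(-0.00067)/0.41217 + 302.9 = 301.8222, v = 618.7·(+0.01673)/0.41217 + 245.8 = 270.9133

c0=(271.05, 431.58) c1=(451.56, 457.33) c2=(496.84, 300.60) c3=(301.82, 270.91)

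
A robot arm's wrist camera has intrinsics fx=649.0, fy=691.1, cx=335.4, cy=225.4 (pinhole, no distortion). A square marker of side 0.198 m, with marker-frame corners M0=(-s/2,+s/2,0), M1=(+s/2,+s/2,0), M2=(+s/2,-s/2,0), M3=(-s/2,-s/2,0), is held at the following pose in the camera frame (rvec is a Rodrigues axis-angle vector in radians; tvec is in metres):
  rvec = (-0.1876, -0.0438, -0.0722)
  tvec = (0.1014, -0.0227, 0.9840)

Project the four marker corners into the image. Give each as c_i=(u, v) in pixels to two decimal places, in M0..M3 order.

Intrinsics K: fx=649.0, fy=691.1, cx=335.4, cy=225.4
Marker side s = 0.198 m; corners in marker frame (Z=0):
  M0 = (-0.0990, +0.0990, 0)
  M1 = (+0.0990, +0.0990, 0)
  M2 = (+0.0990, -0.0990, 0)
  M3 = (-0.0990, -0.0990, 0)
rvec = (-0.1876, -0.0438, -0.0722), |rvec| = θ = 0.20573 rad = 11.787°
Rodrigues: sinθ=0.20428, 1−cosθ=0.02109; R = I + sinθ·[k]× + (1−cosθ)·[k]×²:
    [+0.99645 +0.07579 -0.03674]
    [-0.06760 +0.97987 +0.18786]
    [+0.05024 -0.18470 +0.98151]
t = (0.1014, -0.0227, 0.9840) m
M0: Pc = R·M0+t = (+0.01025, +0.08100, +0.96074); u = 649.0·(+0.01025)/0.96074 + 335.4 = 342.3272, v = 691.1·(+0.08100)/0.96074 + 225.4 = 283.6660
M1: Pc = R·M1+t = (+0.20755, +0.06761, +0.97069); u = 649.0·(+0.20755)/0.97069 + 335.4 = 474.1682, v = 691.1·(+0.06761)/0.97069 + 225.4 = 273.5396
M2: Pc = R·M2+t = (+0.19255, -0.12640, +1.00726); u = 649.0·(+0.19255)/1.00726 + 335.4 = 459.4614, v = 691.1·(-0.12640)/1.00726 + 225.4 = 138.6752
M3: Pc = R·M3+t = (-0.00475, -0.11301, +0.99731); u = 649.0·(-0.00475)/0.99731 + 335.4 = 332.3083, v = 691.1·(-0.11301)/0.99731 + 225.4 = 147.0850

c0=(342.33, 283.67) c1=(474.17, 273.54) c2=(459.46, 138.68) c3=(332.31, 147.08)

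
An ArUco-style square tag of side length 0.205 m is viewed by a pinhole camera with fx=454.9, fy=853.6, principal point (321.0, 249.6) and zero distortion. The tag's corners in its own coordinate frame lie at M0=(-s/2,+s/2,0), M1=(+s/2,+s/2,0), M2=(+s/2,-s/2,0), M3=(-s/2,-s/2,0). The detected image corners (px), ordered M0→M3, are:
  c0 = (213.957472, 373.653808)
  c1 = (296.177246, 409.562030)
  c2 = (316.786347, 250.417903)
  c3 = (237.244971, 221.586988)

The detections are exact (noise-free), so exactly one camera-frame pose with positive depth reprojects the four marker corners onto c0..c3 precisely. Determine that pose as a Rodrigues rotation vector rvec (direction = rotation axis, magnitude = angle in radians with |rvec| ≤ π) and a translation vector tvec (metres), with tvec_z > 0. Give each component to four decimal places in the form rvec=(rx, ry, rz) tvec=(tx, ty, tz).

Intrinsics K: fx=454.9, fy=853.6, cx=321.0, cy=249.6
Marker side s = 0.205 m; corners in marker frame (Z=0):
  M0 = (-0.1025, +0.1025, 0)
  M1 = (+0.1025, +0.1025, 0)
  M2 = (+0.1025, -0.1025, 0)
  M3 = (-0.1025, -0.1025, 0)
Detected image corners:
  c0 = (213.957472, 373.653808) px
  c1 = (296.177246, 409.562030) px
  c2 = (316.786347, 250.417903) px
  c3 = (237.244971, 221.586988) px
Planar DLT: solve 8×8 A·h = b for H (H[2,2]=1):
  H  [+346.98977 -163.02549 +265.53894]
  H  [+101.60831 +692.86905 +311.83567]
  H  [-0.17820 -0.20990 +1.00000]
B = K⁻¹H; ‖b₁‖=0.922243, ‖b₂‖=0.922243; λ = 2/(‖b₁‖+‖b₂‖) = 1.084313, sign → tz>0 ⇒ λ=+1.084313
r₁ = λ·B[:,0] = (+0.96345,+0.18557,-0.19323); r₂ = λ·B[:,1] = (-0.22799,+0.94669,-0.22759)
r₃ = r₁×r₂ = (+0.14069,+0.26333,+0.95439); SVD([r₁ r₂ r₃]) → R = UVᵀ:
  R  [+0.96345 -0.22799 +0.14069]
  R  [+0.18557 +0.94669 +0.26333]
  R  [-0.19323 -0.22759 +0.95439]
t = (-0.13220, +0.07906, +1.08431) m
tr R = 2.864527; θ = arccos((tr R − 1)/2) = 0.370177 rad = 21.210°
axis k = ((R−Rᵀ)₃₂, (R−Rᵀ)₁₃, (R−Rᵀ)₂₁) / (2 sinθ) = (-0.678481, +0.461492, +0.571567)
rvec = θ·k = (-0.251158, +0.170833, +0.211581)

rvec=(-0.2512, 0.1708, 0.2116) tvec=(-0.1322, 0.0791, 1.0843)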